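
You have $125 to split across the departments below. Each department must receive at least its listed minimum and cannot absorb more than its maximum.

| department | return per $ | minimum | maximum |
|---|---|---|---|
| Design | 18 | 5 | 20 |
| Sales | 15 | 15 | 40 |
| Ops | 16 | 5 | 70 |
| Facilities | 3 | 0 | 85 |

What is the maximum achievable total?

Meeting every minimum uses 5+15+5+0 = 25 $, leaving 100.
Highest return per $ first: Design 18 > Ops 16 > Sales 15 > Facilities 3.
Give Design 15 more to hit its cap of 20 ; 85 left.
Ops: +65 to 70 (cap) ; 20 left.
Sales has room for 25 more but only 20 remain, so it gets 35.
Total = 18×20 + 15×35 + 16×70 = 2005.

2005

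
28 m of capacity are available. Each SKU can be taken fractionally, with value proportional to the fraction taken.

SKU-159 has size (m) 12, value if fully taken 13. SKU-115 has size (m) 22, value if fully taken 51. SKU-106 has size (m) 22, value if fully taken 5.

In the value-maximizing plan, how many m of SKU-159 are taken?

Rank by value-to-size ratio: SKU-115 51/22≈2.32, SKU-159 13/12≈1.08, SKU-106 5/22≈0.227.
SKU-115: take in full, 22 m for value 51 → 6 left.
Only 6 m remain; take 6/12 of SKU-159 for value 13×6/12 = 6.5.

6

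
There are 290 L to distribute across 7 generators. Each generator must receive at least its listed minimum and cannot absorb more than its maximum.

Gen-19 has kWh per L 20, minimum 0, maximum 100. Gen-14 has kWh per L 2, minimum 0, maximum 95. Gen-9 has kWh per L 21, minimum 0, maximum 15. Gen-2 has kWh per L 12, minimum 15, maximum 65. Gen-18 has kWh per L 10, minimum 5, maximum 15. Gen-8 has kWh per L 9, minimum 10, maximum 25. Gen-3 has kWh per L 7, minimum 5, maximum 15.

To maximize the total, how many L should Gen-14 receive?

Meeting every minimum uses 0+0+0+15+5+10+5 = 35 L, leaving 255.
Rank by kWh per L: Gen-9 21 > Gen-19 20 > Gen-2 12 > Gen-18 10 > Gen-8 9 > Gen-3 7 > Gen-14 2.
Give Gen-9 15 more to hit its cap of 15 — 240 left.
Gen-19: +100 to 100 (cap) — 140 left.
Gen-2: +50 to 65 (cap) — 90 left.
Give Gen-18 10 more to hit its cap of 15 — 80 left.
Gen-8 takes 15 more to reach its cap of 25 — 65 left.
Gen-3: +10 to 15 (cap) — 55 left.
Gen-14: +55 (room for 95) → 55. Pool exhausted.

55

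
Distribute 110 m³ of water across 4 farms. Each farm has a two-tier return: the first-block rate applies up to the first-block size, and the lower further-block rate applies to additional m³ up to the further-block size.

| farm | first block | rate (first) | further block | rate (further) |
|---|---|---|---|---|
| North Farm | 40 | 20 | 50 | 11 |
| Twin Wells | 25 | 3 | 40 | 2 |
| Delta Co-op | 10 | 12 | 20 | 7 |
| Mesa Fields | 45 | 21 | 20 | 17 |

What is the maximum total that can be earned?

2145

Order all 8 blocks by rate: Mesa Fields/T1 21 > North Farm/T1 20 > Mesa Fields/T2 17 > Delta Co-op/T1 12 > North Farm/T2 11 > Delta Co-op/T2 7 > Twin Wells/T1 3 > Twin Wells/T2 2.
Mesa Fields/T1 (21): +45 ; 65 left.
North Farm T1 at 20: fill all 40 ; 25 left.
Mesa Fields T2 at 17: fill all 20 ; 5 left.
5 remain; put them into Delta Co-op T1 at 12.
Total = 21×45 + 20×40 + 17×20 + 12×5 = 2145.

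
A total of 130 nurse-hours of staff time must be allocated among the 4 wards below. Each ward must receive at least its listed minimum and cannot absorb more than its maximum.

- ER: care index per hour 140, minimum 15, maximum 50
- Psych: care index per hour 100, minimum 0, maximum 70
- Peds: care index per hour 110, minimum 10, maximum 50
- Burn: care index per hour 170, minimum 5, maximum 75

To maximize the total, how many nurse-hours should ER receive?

Meeting every minimum uses 15+0+10+5 = 30 nurse-hours, leaving 100.
Rank by care index per hour: Burn 170 > ER 140 > Peds 110 > Psych 100.
Burn takes 70 more to reach its cap of 75 ; 30 left.
ER: +30 (room for 35) → 45. Pool exhausted.

45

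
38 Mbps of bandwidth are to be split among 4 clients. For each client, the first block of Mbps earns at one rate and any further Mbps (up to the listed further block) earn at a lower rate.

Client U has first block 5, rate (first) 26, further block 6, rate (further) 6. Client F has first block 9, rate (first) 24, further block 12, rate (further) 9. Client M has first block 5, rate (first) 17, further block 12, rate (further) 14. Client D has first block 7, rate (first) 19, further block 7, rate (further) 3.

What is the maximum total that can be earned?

732

Order all 8 blocks by rate: Client U/T1 26 > Client F/T1 24 > Client D/T1 19 > Client M/T1 17 > Client M/T2 14 > Client F/T2 9 > Client U/T2 6 > Client D/T2 3.
Fill Client U T1 block (5 at 26) ; 33 left.
Client F T1 at 24: fill all 9 ; 24 left.
Client D T1 at 19: fill all 7 ; 17 left.
Fill Client M T1 block (5 at 17) ; 12 left.
Fill Client M T2 block (12 at 14) ; 0 left.
Total = 26×5 + 24×9 + 19×7 + 17×5 + 14×12 = 732.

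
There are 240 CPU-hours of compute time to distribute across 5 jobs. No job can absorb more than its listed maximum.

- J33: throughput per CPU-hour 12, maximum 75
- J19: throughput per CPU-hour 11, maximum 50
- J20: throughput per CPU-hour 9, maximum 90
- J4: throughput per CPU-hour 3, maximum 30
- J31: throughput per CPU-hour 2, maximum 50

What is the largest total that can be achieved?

Highest throughput per CPU-hour first: J33 12 > J19 11 > J20 9 > J4 3 > J31 2.
J33 takes 75 to reach its cap of 75 → 165 left.
J19: +50 to 50 (cap) → 115 left.
J20: +90 to 90 (cap) → 25 left.
Only 25 left; J4 takes them to reach 25.
Total = 12×75 + 11×50 + 9×90 + 3×25 = 2335.

2335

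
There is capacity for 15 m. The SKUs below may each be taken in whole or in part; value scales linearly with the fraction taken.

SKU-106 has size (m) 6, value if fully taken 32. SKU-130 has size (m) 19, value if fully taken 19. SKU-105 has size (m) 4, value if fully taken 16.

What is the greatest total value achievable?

53

Sort by value density: SKU-106 32/6≈5.33, SKU-105 16/4≈4, SKU-130 19/19≈1.
All 6 m of SKU-106 fit (value 32) — 9 remain.
All 4 m of SKU-105 fit (value 16) — 5 remain.
Fill the last 5 m with part of SKU-130: 5/19 of it earns 5.
Total value = 53.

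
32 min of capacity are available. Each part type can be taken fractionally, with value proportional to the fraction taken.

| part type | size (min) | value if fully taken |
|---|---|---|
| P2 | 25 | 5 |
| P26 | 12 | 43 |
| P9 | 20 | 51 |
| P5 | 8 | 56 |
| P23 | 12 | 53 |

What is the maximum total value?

Sort by value density: P5 56/8≈7, P23 53/12≈4.42, P26 43/12≈3.58, P9 51/20≈2.55, P2 5/25≈0.2.
P5: take in full, 8 min for value 56 ; 24 left.
Take all of P23 (12 min, value 53) ; 12 min left.
P26: take in full, 12 min for value 43 ; 0 left.
Total value = 152.

152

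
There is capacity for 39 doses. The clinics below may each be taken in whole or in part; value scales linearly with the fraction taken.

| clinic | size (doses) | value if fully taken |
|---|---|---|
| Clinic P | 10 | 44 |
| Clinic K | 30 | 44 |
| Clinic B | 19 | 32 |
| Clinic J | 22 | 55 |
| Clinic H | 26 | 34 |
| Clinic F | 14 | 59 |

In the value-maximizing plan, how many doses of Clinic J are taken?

Sort by value density: Clinic P 44/10≈4.4, Clinic F 59/14≈4.21, Clinic J 55/22≈2.5, Clinic B 32/19≈1.68, Clinic K 44/30≈1.47, Clinic H 34/26≈1.31.
Take all of Clinic P (10 doses, value 44) ; 29 doses left.
Take all of Clinic F (14 doses, value 59) ; 15 doses left.
Only 15 doses remain; take 15/22 of Clinic J for value 55×15/22 = 37.5.

15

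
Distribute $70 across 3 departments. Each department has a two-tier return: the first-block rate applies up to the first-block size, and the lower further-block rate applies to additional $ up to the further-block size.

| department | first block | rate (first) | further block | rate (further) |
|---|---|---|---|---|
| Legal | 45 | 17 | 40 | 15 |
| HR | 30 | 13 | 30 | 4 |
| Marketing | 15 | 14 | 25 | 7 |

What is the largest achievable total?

Treat each block as its own option and order by rate: Legal/first 17 > Legal/second 15 > Marketing/first 14 > HR/first 13 > Marketing/second 7 > HR/second 4.
Fill Legal first block (45 at 17) — 25 left.
Legal second at 15: only 25 left, fill 25.
Total = 17×45 + 15×25 = 1140.

1140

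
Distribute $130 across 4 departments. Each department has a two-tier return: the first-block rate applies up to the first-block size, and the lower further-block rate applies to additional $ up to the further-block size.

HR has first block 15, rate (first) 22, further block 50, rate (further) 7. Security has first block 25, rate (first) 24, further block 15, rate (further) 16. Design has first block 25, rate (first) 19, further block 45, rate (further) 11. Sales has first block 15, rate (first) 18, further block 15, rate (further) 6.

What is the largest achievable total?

Rank every tier by rate: Security/T1 24 > HR/T1 22 > Design/T1 19 > Sales/T1 18 > Security/T2 16 > Design/T2 11 > HR/T2 7 > Sales/T2 6.
Security/T1 (24): +25 → 105 left.
HR/T1 (22): +15 → 90 left.
Design/T1 (19): +25 → 65 left.
Sales/T1 (18): +15 → 50 left.
Security T2 at 16: fill all 15 → 35 left.
35 remain; put them into Design T2 at 11.
Total = 24×25 + 22×15 + 19×25 + 18×15 + 16×15 + 11×35 = 2300.

2300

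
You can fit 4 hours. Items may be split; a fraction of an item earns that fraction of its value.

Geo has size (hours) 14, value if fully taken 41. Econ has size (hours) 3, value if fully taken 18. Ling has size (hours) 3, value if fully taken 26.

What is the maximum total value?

Best value per unit of size first: Ling 26/3≈8.67, Econ 18/3≈6, Geo 41/14≈2.93.
Ling: take in full, 3 hours for value 26 → 1 left.
Only 1 hours remain; take 1/3 of Econ for value 18×1/3 = 6.
Total value = 32.

32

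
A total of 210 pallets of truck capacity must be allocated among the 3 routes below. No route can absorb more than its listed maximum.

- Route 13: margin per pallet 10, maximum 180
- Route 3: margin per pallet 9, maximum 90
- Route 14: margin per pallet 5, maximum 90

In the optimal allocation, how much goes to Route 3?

Highest margin per pallet first: Route 13 10 > Route 3 9 > Route 14 5.
Route 13: +180 to 180 (cap) ; 30 left.
Only 30 left; Route 3 takes them to reach 30.

30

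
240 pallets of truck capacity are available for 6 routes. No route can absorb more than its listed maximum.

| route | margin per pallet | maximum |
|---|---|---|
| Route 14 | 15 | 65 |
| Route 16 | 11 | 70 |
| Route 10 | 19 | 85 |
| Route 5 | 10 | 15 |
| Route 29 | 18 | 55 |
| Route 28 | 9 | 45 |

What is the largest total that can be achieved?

3965

Highest margin per pallet first: Route 10 19 > Route 29 18 > Route 14 15 > Route 16 11 > Route 5 10 > Route 28 9.
Give Route 10 85 to hit its cap of 85 ; 155 left.
Give Route 29 55 to hit its cap of 55 ; 100 left.
Give Route 14 65 to hit its cap of 65 ; 35 left.
Only 35 left; Route 16 takes them to reach 35.
Total = 15×65 + 11×35 + 19×85 + 18×55 = 3965.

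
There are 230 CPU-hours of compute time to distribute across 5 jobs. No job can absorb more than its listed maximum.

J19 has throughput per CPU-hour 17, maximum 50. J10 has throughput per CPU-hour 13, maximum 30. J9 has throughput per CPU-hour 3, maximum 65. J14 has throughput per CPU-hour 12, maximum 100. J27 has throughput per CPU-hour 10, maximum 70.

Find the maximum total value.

Order the jobs by throughput per CPU-hour: J19 17 > J10 13 > J14 12 > J27 10 > J9 3.
Give J19 50 to hit its cap of 50 — 180 left.
Give J10 30 to hit its cap of 30 — 150 left.
J14 takes 100 to reach its cap of 100 — 50 left.
Only 50 left; J27 takes them to reach 50.
Total = 17×50 + 13×30 + 12×100 + 10×50 = 2940.

2940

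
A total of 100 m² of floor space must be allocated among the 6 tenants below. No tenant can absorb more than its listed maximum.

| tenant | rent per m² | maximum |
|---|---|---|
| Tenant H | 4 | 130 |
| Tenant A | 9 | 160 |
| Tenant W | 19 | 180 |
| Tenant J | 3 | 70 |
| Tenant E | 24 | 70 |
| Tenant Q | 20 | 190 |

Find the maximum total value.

2280

Highest rent per m² first: Tenant E 24 > Tenant Q 20 > Tenant W 19 > Tenant A 9 > Tenant H 4 > Tenant J 3.
Tenant E takes 70 to reach its cap of 70 ; 30 left.
Only 30 left; Tenant Q takes them to reach 30.
Total = 24×70 + 20×30 = 2280.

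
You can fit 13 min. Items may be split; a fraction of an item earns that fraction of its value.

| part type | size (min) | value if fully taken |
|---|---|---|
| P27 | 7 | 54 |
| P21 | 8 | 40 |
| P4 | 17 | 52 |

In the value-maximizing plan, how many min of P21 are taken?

Sort by value density: P27 54/7≈7.71, P21 40/8≈5, P4 52/17≈3.06.
Take all of P27 (7 min, value 54) → 6 min left.
Fill the last 6 min with part of P21: 6/8 of it earns 30.

6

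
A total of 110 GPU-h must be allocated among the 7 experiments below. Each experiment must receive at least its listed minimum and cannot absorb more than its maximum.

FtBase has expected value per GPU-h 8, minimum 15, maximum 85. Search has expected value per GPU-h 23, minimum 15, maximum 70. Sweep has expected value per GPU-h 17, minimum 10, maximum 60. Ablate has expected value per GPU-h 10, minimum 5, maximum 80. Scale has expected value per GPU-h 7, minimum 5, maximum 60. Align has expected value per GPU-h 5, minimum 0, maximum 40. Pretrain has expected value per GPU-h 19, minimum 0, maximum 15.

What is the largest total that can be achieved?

2080

Meeting every minimum uses 15+15+10+5+5+0+0 = 50 GPU-h, leaving 60.
Highest expected value per GPU-h first: Search 23 > Pretrain 19 > Sweep 17 > Ablate 10 > FtBase 8 > Scale 7 > Align 5.
Search: +55 to 70 (cap) — 5 left.
Only 5 left; Pretrain takes them to reach 5.
Total = 8×15 + 23×70 + 17×10 + 10×5 + 7×5 + 19×5 = 2080.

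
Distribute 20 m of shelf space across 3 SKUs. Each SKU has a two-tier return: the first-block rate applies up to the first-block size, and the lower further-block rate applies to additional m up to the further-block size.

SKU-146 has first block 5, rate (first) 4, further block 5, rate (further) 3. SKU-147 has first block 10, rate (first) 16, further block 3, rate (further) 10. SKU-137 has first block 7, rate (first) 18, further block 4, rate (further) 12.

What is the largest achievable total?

322

Order all 6 blocks by rate: SKU-137/first 18 > SKU-147/first 16 > SKU-137/second 12 > SKU-147/second 10 > SKU-146/first 4 > SKU-146/second 3.
SKU-137/first (18): +7 — 13 left.
SKU-147 first at 16: fill all 10 — 3 left.
3 remain; put them into SKU-137 second at 12.
Total = 18×7 + 16×10 + 12×3 = 322.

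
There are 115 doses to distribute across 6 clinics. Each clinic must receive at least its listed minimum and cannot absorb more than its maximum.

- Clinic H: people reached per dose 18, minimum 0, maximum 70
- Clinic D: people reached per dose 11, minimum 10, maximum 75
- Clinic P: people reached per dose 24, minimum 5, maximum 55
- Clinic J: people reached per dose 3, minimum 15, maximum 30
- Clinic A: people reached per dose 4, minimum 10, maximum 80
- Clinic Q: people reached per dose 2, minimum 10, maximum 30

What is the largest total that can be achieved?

1805

Meeting every minimum uses 0+10+5+15+10+10 = 50 doses, leaving 65.
Rank by people reached per dose: Clinic P 24 > Clinic H 18 > Clinic D 11 > Clinic A 4 > Clinic J 3 > Clinic Q 2.
Clinic P: +50 to 55 (cap) ; 15 left.
Only 15 left; Clinic H takes them to reach 15.
Total = 18×15 + 11×10 + 24×55 + 3×15 + 4×10 + 2×10 = 1805.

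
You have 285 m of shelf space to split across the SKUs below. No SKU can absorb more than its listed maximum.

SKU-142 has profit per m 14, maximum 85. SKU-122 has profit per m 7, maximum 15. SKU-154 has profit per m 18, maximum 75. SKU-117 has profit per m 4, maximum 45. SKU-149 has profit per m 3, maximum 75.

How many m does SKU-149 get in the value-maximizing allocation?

65

Rank by profit per m: SKU-154 18 > SKU-142 14 > SKU-122 7 > SKU-117 4 > SKU-149 3.
SKU-154: +75 to 75 (cap) — 210 left.
SKU-142 takes 85 to reach its cap of 85 — 125 left.
Give SKU-122 15 to hit its cap of 15 — 110 left.
Give SKU-117 45 to hit its cap of 45 — 65 left.
SKU-149 has room for 75 but only 65 remain, so it gets 65.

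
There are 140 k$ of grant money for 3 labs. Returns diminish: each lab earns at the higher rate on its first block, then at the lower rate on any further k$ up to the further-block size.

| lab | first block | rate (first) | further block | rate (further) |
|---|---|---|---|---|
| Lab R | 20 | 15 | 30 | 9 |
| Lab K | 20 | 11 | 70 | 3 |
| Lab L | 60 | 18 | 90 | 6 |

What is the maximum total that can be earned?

Rank every tier by rate: Lab L/tier1 18 > Lab R/tier1 15 > Lab K/tier1 11 > Lab R/tier2 9 > Lab L/tier2 6 > Lab K/tier2 3.
Fill Lab L tier1 block (60 at 18) → 80 left.
Fill Lab R tier1 block (20 at 15) → 60 left.
Lab K tier1 at 11: fill all 20 → 40 left.
Lab R/tier2 (9): +30 → 10 left.
10 remain; put them into Lab L tier2 at 6.
Total = 18×60 + 15×20 + 11×20 + 9×30 + 6×10 = 1930.

1930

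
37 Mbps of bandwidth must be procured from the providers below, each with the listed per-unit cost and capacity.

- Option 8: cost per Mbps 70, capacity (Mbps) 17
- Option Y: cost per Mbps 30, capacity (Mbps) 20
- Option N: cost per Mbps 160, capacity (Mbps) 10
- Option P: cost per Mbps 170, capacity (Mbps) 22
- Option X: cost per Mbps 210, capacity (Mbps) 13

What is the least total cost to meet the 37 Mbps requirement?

1790

Use providers in increasing cost order.
Option Y at 30: take all 20 Mbps → 17 still needed.
Take 17 from Option 8 at 70 → need 0 more.
Option N, Option P, Option X: unused.
Cost = 20×30 + 17×70 = 1790.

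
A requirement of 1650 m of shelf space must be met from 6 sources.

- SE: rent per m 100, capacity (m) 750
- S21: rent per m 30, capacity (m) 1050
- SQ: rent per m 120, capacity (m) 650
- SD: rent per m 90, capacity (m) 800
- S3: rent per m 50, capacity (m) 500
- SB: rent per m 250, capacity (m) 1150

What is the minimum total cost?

Fill from the cheapest source first.
S21 (30): use full 1050 — 600 m to go.
S3 (50): use full 500 — 100 m to go.
SD (90): take the remaining 100 — done.
SE, SQ, SB: unused.
Cost = 1050×30 + 500×50 + 100×90 = 65500.

65500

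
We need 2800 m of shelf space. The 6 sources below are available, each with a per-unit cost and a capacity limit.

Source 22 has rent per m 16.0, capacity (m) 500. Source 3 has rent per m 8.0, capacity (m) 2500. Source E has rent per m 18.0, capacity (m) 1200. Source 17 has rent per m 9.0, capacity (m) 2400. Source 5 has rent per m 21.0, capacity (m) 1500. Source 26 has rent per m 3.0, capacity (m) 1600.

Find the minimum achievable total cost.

Use sources in increasing cost order.
Take 1600 from Source 26 at 3.0 — need 1200 more.
Source 3 at 8.0: take 1200 of its 2500 — requirement met.
Source 17, Source 22, Source E, Source 5: unused.
Cost = 1600×3.0 + 1200×8.0 = 14400.

14400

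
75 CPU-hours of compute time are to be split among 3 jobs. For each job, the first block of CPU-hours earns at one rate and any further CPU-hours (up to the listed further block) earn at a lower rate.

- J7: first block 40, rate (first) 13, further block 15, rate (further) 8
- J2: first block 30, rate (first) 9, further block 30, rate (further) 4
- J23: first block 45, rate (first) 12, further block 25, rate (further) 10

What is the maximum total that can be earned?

Order all 6 blocks by rate: J7/T1 13 > J23/T1 12 > J23/T2 10 > J2/T1 9 > J7/T2 8 > J2/T2 4.
Fill J7 T1 block (40 at 13) ; 35 left.
J23/T1: +35 of 45 at 12; pool empty.
Total = 13×40 + 12×35 = 940.

940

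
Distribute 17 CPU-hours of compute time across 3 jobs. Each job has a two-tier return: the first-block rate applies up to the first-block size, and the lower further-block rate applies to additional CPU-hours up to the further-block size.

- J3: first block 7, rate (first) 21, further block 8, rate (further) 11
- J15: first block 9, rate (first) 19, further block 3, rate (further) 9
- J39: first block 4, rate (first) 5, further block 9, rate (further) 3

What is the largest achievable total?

329

Rank every tier by rate: J3/tier1 21 > J15/tier1 19 > J3/tier2 11 > J15/tier2 9 > J39/tier1 5 > J39/tier2 3.
J3 tier1 at 21: fill all 7 — 10 left.
J15 tier1 at 19: fill all 9 — 1 left.
1 remain; put them into J3 tier2 at 11.
Total = 21×7 + 19×9 + 11×1 = 329.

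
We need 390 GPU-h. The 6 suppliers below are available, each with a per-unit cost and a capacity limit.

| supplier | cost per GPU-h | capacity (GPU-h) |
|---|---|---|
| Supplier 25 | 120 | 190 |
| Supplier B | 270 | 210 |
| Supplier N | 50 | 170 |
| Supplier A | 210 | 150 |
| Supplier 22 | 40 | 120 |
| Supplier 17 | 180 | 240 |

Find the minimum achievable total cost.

Fill from the cheapest supplier first.
Take 120 from Supplier 22 at 40 ; need 270 more.
Supplier N at 50: take all 170 GPU-h ; 100 still needed.
Supplier 25 at 120: take 100 of its 190 ; requirement met.
Supplier 17, Supplier A, Supplier B: unused.
Cost = 120×40 + 170×50 + 100×120 = 25300.

25300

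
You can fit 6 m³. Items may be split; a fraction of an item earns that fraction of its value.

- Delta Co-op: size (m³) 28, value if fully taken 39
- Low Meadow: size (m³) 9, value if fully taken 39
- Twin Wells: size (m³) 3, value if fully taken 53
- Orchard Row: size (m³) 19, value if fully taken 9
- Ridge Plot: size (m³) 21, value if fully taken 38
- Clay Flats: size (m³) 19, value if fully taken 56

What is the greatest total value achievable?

Rank by value-to-size ratio: Twin Wells 53/3≈17.7, Low Meadow 39/9≈4.33, Clay Flats 56/19≈2.95, Ridge Plot 38/21≈1.81, Delta Co-op 39/28≈1.39, Orchard Row 9/19≈0.474.
Twin Wells: take in full, 3 m³ for value 53 ; 3 left.
3 m³ left: a 3/9 share of Low Meadow gives 39×3/9 = 13.
Total value = 66.

66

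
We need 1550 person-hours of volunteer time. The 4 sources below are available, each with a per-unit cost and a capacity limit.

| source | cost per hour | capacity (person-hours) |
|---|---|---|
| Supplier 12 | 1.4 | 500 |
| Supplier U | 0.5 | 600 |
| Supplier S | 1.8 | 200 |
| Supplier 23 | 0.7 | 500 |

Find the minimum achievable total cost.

1280

Fill from the cheapest source first.
Take 600 from Supplier U at 0.5 → need 950 more.
Supplier 23 (0.7): use full 500 → 450 person-hours to go.
Supplier 12 at 1.4: take 450 of its 500 → requirement met.
Supplier S: unused.
Cost = 600×0.5 + 500×0.7 + 450×1.4 = 1280.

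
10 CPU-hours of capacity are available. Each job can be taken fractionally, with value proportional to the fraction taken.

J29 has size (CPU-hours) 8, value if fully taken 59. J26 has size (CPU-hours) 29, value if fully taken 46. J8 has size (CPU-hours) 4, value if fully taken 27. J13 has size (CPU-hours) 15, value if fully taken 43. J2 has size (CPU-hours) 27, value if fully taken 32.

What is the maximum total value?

72.5

Best value per unit of size first: J29 59/8≈7.38, J8 27/4≈6.75, J13 43/15≈2.87, J26 46/29≈1.59, J2 32/27≈1.19.
J29: take in full, 8 CPU-hours for value 59 ; 2 left.
Fill the last 2 CPU-hours with part of J8: 2/4 of it earns 13.5.
Total value = 72.5.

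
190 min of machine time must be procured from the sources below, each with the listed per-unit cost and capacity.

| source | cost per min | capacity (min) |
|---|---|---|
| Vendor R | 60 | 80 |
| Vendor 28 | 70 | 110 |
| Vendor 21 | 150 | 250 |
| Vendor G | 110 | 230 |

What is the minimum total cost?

Use sources in increasing cost order.
Vendor R at 60: take all 80 min → 110 still needed.
Take 110 from Vendor 28 at 70 → need 0 more.
Vendor G, Vendor 21: unused.
Cost = 80×60 + 110×70 = 12500.

12500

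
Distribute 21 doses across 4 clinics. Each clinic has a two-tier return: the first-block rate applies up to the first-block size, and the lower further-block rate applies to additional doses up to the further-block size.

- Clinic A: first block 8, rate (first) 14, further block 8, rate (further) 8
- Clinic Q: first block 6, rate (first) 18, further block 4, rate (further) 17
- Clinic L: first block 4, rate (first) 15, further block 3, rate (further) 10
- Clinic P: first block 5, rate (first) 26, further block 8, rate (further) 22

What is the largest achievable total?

Treat each block as its own option and order by rate: Clinic P/first 26 > Clinic P/second 22 > Clinic Q/first 18 > Clinic Q/second 17 > Clinic L/first 15 > Clinic A/first 14 > Clinic L/second 10 > Clinic A/second 8.
Fill Clinic P first block (5 at 26) → 16 left.
Clinic P/second (22): +8 → 8 left.
Fill Clinic Q first block (6 at 18) → 2 left.
2 remain; put them into Clinic Q second at 17.
Total = 26×5 + 22×8 + 18×6 + 17×2 = 448.

448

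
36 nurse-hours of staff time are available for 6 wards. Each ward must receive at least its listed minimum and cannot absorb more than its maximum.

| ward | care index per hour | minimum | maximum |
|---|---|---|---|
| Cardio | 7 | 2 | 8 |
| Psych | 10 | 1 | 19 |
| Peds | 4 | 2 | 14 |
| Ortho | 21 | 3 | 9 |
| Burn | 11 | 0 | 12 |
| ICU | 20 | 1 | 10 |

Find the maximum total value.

Meeting every minimum uses 2+1+2+3+0+1 = 9 nurse-hours, leaving 27.
Order the wards by care index per hour: Ortho 21 > ICU 20 > Burn 11 > Psych 10 > Cardio 7 > Peds 4.
Ortho: +6 to 9 (cap) → 21 left.
ICU takes 9 more to reach its cap of 10 → 12 left.
Give Burn 12 more to hit its cap of 12 → 0 left.
Total = 7×2 + 10×1 + 4×2 + 21×9 + 11×12 + 20×10 = 553.

553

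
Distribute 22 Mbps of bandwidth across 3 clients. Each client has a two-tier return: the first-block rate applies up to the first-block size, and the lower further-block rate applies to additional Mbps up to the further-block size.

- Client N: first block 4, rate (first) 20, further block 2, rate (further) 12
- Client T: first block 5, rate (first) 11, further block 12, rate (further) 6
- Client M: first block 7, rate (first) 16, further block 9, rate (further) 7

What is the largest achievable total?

Treat each block as its own option and order by rate: Client N/first 20 > Client M/first 16 > Client N/second 12 > Client T/first 11 > Client M/second 7 > Client T/second 6.
Fill Client N first block (4 at 20) — 18 left.
Fill Client M first block (7 at 16) — 11 left.
Fill Client N second block (2 at 12) — 9 left.
Client T/first (11): +5 — 4 left.
Client M second at 7: only 4 left, fill 4.
Total = 20×4 + 16×7 + 12×2 + 11×5 + 7×4 = 299.

299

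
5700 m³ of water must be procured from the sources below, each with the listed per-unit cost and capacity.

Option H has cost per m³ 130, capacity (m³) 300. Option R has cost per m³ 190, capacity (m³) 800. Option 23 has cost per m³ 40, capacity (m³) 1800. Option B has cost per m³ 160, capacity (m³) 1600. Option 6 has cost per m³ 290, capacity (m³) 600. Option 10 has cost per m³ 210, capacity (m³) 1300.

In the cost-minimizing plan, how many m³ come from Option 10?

1200

Fill from the cheapest source first.
Take 1800 from Option 23 at 40 → need 3900 more.
Take 300 from Option H at 130 → need 3600 more.
Option B (160): use full 1600 → 2000 m³ to go.
Option R (190): use full 800 → 1200 m³ to go.
Option 10 at 210: take 1200 of its 1300 → requirement met.
Option 6: unused.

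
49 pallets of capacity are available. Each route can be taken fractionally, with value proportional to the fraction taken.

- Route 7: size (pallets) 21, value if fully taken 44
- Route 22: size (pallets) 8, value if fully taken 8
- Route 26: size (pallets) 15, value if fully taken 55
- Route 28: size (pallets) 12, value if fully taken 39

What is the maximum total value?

139

Sort by value density: Route 26 55/15≈3.67, Route 28 39/12≈3.25, Route 7 44/21≈2.1, Route 22 8/8≈1.
Take all of Route 26 (15 pallets, value 55) ; 34 pallets left.
Route 28: take in full, 12 pallets for value 39 ; 22 left.
Take all of Route 7 (21 pallets, value 44) ; 1 pallets left.
1 pallets left: a 1/8 share of Route 22 gives 8×1/8 = 1.
Total value = 139.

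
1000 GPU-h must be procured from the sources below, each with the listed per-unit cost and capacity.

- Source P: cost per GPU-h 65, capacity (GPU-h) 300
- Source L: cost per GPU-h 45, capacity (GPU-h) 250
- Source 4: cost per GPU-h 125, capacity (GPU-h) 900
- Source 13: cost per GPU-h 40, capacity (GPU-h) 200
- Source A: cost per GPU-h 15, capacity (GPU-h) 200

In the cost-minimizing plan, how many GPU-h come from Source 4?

50

Fill from the cheapest source first.
Source A at 15: take all 200 GPU-h → 800 still needed.
Source 13 (40): use full 200 → 600 GPU-h to go.
Source L (45): use full 250 → 350 GPU-h to go.
Source P at 65: take all 300 GPU-h → 50 still needed.
Source 4 at 125: take 50 of its 900 → requirement met.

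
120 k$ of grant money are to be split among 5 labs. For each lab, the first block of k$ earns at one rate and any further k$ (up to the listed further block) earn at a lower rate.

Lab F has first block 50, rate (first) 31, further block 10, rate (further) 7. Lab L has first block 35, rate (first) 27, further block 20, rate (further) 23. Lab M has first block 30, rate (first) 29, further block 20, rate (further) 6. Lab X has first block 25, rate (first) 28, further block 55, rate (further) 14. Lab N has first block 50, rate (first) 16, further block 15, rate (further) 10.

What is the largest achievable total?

Order all 10 blocks by rate: Lab F/first 31 > Lab M/first 29 > Lab X/first 28 > Lab L/first 27 > Lab L/second 23 > Lab N/first 16 > Lab X/second 14 > Lab N/second 10 > Lab F/second 7 > Lab M/second 6.
Fill Lab F first block (50 at 31) → 70 left.
Lab M/first (29): +30 → 40 left.
Lab X first at 28: fill all 25 → 15 left.
Lab L/first: +15 of 35 at 27; pool empty.
Total = 31×50 + 29×30 + 28×25 + 27×15 = 3525.

3525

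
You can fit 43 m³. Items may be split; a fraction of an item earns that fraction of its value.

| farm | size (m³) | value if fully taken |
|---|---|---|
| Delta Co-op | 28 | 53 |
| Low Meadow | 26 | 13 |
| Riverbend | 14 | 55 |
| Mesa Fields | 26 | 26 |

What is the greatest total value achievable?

Rank by value-to-size ratio: Riverbend 55/14≈3.93, Delta Co-op 53/28≈1.89, Mesa Fields 26/26≈1, Low Meadow 13/26≈0.5.
Take all of Riverbend (14 m³, value 55) → 29 m³ left.
Take all of Delta Co-op (28 m³, value 53) → 1 m³ left.
Fill the last 1 m³ with part of Mesa Fields: 1/26 of it earns 1.
Total value = 109.

109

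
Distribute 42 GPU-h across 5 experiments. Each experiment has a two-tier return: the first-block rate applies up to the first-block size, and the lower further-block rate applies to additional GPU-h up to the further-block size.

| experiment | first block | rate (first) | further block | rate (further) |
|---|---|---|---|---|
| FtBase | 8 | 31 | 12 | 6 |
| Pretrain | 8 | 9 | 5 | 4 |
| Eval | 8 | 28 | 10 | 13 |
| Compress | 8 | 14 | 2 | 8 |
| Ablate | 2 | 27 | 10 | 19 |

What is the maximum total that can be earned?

906

Rank every tier by rate: FtBase/T1 31 > Eval/T1 28 > Ablate/T1 27 > Ablate/T2 19 > Compress/T1 14 > Eval/T2 13 > Pretrain/T1 9 > Compress/T2 8 > FtBase/T2 6 > Pretrain/T2 4.
FtBase/T1 (31): +8 → 34 left.
Eval T1 at 28: fill all 8 → 26 left.
Ablate/T1 (27): +2 → 24 left.
Ablate T2 at 19: fill all 10 → 14 left.
Compress T1 at 14: fill all 8 → 6 left.
6 remain; put them into Eval T2 at 13.
Total = 31×8 + 28×8 + 27×2 + 19×10 + 14×8 + 13×6 = 906.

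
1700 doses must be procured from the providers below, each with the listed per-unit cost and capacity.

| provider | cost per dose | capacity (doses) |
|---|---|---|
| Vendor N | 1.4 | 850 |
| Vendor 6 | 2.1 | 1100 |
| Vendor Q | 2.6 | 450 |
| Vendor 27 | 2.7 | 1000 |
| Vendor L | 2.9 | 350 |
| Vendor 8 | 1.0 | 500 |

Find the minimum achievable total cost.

Fill from the cheapest provider first.
Vendor 8 (1.0): use full 500 — 1200 doses to go.
Take 850 from Vendor N at 1.4 — need 350 more.
Vendor 6 at 2.1: take 350 of its 1100 — requirement met.
Vendor Q, Vendor 27, Vendor L: unused.
Cost = 500×1.0 + 850×1.4 + 350×2.1 = 2425.

2425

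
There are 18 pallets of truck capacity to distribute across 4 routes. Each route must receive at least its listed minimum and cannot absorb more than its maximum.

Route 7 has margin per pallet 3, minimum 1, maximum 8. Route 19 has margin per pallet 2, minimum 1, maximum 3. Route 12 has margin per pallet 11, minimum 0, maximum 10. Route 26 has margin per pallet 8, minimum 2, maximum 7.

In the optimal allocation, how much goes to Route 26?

6

Meeting every minimum uses 1+1+0+2 = 4 pallets, leaving 14.
Order the routes by margin per pallet: Route 12 11 > Route 26 8 > Route 7 3 > Route 19 2.
Route 12: +10 to 10 (cap) → 4 left.
Route 26 has room for 5 more but only 4 remain, so it gets 6.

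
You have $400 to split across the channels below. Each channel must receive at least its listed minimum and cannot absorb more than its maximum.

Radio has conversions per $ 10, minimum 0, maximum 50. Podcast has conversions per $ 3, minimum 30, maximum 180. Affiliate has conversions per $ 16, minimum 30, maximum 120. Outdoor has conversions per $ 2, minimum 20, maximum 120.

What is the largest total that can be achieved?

Meeting every minimum uses 0+30+30+20 = 80 $, leaving 320.
Order the channels by conversions per $: Affiliate 16 > Radio 10 > Podcast 3 > Outdoor 2.
Give Affiliate 90 more to hit its cap of 120 → 230 left.
Radio: +50 to 50 (cap) → 180 left.
Podcast takes 150 more to reach its cap of 180 → 30 left.
Outdoor: +30 (room for 100) → 50. Pool exhausted.
Total = 10×50 + 3×180 + 16×120 + 2×50 = 3060.

3060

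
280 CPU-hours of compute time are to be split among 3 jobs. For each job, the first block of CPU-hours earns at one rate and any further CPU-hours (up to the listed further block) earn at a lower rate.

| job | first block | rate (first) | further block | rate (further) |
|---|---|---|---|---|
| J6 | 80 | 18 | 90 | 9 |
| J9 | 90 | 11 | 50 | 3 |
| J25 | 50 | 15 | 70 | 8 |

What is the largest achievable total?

3720

Rank every tier by rate: J6/T1 18 > J25/T1 15 > J9/T1 11 > J6/T2 9 > J25/T2 8 > J9/T2 3.
J6/T1 (18): +80 — 200 left.
J25 T1 at 15: fill all 50 — 150 left.
Fill J9 T1 block (90 at 11) — 60 left.
J6/T2: +60 of 90 at 9; pool empty.
Total = 18×80 + 15×50 + 11×90 + 9×60 = 3720.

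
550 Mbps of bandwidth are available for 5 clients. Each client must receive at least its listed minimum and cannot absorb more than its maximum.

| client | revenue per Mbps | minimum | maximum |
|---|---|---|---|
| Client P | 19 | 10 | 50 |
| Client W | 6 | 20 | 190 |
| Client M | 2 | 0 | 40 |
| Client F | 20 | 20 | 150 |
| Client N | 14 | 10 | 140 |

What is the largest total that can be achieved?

7090

Meeting every minimum uses 10+20+0+20+10 = 60 Mbps, leaving 490.
Rank by revenue per Mbps: Client F 20 > Client P 19 > Client N 14 > Client W 6 > Client M 2.
Client F takes 130 more to reach its cap of 150 — 360 left.
Client P: +40 to 50 (cap) — 320 left.
Client N takes 130 more to reach its cap of 140 — 190 left.
Client W takes 170 more to reach its cap of 190 — 20 left.
Only 20 left; Client M takes them to reach 20.
Total = 19×50 + 6×190 + 2×20 + 20×150 + 14×140 = 7090.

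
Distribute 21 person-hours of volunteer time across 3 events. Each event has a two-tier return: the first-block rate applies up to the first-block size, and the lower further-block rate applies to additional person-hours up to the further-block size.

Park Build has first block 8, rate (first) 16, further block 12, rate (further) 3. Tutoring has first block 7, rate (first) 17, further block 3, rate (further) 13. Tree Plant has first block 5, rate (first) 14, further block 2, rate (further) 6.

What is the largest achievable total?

330

Rank every tier by rate: Tutoring/T1 17 > Park Build/T1 16 > Tree Plant/T1 14 > Tutoring/T2 13 > Tree Plant/T2 6 > Park Build/T2 3.
Tutoring/T1 (17): +7 ; 14 left.
Park Build T1 at 16: fill all 8 ; 6 left.
Fill Tree Plant T1 block (5 at 14) ; 1 left.
Tutoring T2 at 13: only 1 left, fill 1.
Total = 17×7 + 16×8 + 14×5 + 13×1 = 330.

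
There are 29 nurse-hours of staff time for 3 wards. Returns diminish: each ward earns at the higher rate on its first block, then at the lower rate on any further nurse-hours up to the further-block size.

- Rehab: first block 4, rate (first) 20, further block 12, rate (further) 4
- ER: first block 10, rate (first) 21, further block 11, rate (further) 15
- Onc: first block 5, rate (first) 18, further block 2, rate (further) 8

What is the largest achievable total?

530

Rank every tier by rate: ER/first 21 > Rehab/first 20 > Onc/first 18 > ER/second 15 > Onc/second 8 > Rehab/second 4.
ER first at 21: fill all 10 ; 19 left.
Rehab/first (20): +4 ; 15 left.
Fill Onc first block (5 at 18) ; 10 left.
10 remain; put them into ER second at 15.
Total = 21×10 + 20×4 + 18×5 + 15×10 = 530.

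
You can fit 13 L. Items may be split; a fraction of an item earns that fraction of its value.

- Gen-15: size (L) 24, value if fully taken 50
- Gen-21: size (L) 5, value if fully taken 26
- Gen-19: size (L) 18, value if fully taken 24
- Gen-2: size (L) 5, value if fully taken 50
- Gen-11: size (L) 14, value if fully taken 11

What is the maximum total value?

Best value per unit of size first: Gen-2 50/5≈10, Gen-21 26/5≈5.2, Gen-15 50/24≈2.08, Gen-19 24/18≈1.33, Gen-11 11/14≈0.786.
Gen-2: take in full, 5 L for value 50 — 8 left.
Gen-21: take in full, 5 L for value 26 — 3 left.
Fill the last 3 L with part of Gen-15: 3/24 of it earns 6.25.
Total value = 82.25.

82.25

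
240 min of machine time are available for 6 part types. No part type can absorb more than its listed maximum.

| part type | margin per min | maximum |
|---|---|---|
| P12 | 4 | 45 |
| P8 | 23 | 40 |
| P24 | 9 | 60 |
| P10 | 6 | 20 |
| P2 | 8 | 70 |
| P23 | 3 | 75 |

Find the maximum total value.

Highest margin per min first: P8 23 > P24 9 > P2 8 > P10 6 > P12 4 > P23 3.
P8 takes 40 to reach its cap of 40 — 200 left.
Give P24 60 to hit its cap of 60 — 140 left.
P2: +70 to 70 (cap) — 70 left.
P10 takes 20 to reach its cap of 20 — 50 left.
P12 takes 45 to reach its cap of 45 — 5 left.
P23: +5 (room for 75) → 5. Pool exhausted.
Total = 4×45 + 23×40 + 9×60 + 6×20 + 8×70 + 3×5 = 2335.

2335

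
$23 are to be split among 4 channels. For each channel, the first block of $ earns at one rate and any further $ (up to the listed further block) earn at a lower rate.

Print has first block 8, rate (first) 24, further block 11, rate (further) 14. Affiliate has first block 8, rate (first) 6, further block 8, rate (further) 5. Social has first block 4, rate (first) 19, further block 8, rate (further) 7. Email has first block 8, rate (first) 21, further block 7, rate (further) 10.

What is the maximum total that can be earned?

Order all 8 blocks by rate: Print/tier1 24 > Email/tier1 21 > Social/tier1 19 > Print/tier2 14 > Email/tier2 10 > Social/tier2 7 > Affiliate/tier1 6 > Affiliate/tier2 5.
Fill Print tier1 block (8 at 24) ; 15 left.
Fill Email tier1 block (8 at 21) ; 7 left.
Fill Social tier1 block (4 at 19) ; 3 left.
Print/tier2: +3 of 11 at 14; pool empty.
Total = 24×8 + 21×8 + 19×4 + 14×3 = 478.

478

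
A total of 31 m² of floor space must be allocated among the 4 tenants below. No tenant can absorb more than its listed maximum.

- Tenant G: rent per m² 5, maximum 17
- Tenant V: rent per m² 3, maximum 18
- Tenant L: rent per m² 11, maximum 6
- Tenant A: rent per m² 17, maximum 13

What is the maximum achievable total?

Highest rent per m² first: Tenant A 17 > Tenant L 11 > Tenant G 5 > Tenant V 3.
Tenant A: +13 to 13 (cap) — 18 left.
Give Tenant L 6 to hit its cap of 6 — 12 left.
Tenant G has room for 17 but only 12 remain, so it gets 12.
Total = 5×12 + 11×6 + 17×13 = 347.

347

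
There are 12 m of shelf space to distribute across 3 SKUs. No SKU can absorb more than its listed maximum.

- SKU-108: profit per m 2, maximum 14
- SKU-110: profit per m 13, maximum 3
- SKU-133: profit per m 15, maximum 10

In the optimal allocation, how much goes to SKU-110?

2

Highest profit per m first: SKU-133 15 > SKU-110 13 > SKU-108 2.
SKU-133: +10 to 10 (cap) ; 2 left.
Only 2 left; SKU-110 takes them to reach 2.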